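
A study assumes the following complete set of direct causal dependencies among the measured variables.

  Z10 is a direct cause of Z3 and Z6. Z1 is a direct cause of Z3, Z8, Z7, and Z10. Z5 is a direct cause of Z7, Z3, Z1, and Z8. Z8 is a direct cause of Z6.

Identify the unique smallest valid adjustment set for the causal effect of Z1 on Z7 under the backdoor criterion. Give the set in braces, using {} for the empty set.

Variables eligible for adjustment (non-descendants of Z1, excluding Z1 and Z7): {Z5}.
Backdoor paths from Z1 to Z7:
  P1: Z1 <- Z5 -> Z7
The empty set is not sufficient: P1 (Z1 <- Z5 -> Z7) has no collider blocking it and no conditioned non-collider, so it is open.
Try {Z5}:
  P1: blocked at fork node Z5 ∈ conditioning set.
{Z5} contains no descendant of Z1 and blocks every backdoor path.
{Z5} is the unique smallest valid adjustment set.

{Z5}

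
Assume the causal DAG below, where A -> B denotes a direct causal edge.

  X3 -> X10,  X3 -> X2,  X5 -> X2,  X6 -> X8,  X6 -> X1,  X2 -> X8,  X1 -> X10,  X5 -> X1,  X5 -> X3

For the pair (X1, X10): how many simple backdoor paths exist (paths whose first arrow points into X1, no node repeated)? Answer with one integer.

A backdoor path from X1 to X10 is any simple undirected path whose first edge points into X1 (i.e. leaves X1 via a parent).
Parents of X1: {X5, X6}.
Enumerating:
  P1: X1 <- X5 -> X3 -> X10
  P2: X1 <- X5 -> X2 <- X3 -> X10
  P3: X1 <- X6 -> X8 <- X2 <- X5 -> X3 -> X10
  P4: X1 <- X6 -> X8 <- X2 <- X3 -> X10
That exhausts the simple backdoor paths. Count: 4.

4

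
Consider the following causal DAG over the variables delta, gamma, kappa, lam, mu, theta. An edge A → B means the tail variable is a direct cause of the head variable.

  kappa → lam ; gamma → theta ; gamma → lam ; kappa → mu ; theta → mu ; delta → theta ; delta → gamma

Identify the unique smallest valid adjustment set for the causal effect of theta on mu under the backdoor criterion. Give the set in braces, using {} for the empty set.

{}

Variables eligible for adjustment (non-descendants of theta, excluding theta and mu): {delta, gamma, kappa, lam}.
Backdoor paths from theta to mu:
  P1: theta <- delta -> gamma -> lam <- kappa -> mu
  P2: theta <- gamma -> lam <- kappa -> mu
Each backdoor path contains an unconditioned collider, so every path is already blocked with the empty conditioning set:
  P1: blocked at collider lam (neither it nor any descendant is in the conditioning set).
  P2: blocked at collider lam (neither it nor any descendant is in the conditioning set).
The empty set is therefore the unique smallest valid set.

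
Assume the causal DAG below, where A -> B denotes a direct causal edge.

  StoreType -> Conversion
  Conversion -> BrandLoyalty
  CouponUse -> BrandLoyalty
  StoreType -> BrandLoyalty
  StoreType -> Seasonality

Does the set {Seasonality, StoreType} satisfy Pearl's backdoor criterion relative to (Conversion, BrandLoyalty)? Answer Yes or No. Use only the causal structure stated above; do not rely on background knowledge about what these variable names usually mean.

Yes

Backdoor paths from Conversion to BrandLoyalty (paths whose first edge points into Conversion):
  P1: Conversion <- StoreType -> BrandLoyalty
Condition 1 (no descendant of Conversion in the set): holds — descendants of Conversion are {BrandLoyalty}; none are in {Seasonality, StoreType}.
Condition 2 (every backdoor path blocked by {Seasonality, StoreType}):
  P1: blocked at fork node StoreType ∈ conditioning set.
{Seasonality, StoreType} satisfies the backdoor criterion.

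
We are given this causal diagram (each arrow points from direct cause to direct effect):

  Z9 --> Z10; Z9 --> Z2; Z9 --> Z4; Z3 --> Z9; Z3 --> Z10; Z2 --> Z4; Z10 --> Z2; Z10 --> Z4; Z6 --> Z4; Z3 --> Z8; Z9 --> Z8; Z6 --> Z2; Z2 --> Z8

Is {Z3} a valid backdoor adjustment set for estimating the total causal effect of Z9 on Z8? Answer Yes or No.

Yes

Backdoor paths from Z9 to Z8 (paths whose first edge points into Z9):
  P1: Z9 <- Z3 -> Z10 -> Z2 -> Z8
  P2: Z9 <- Z3 -> Z10 -> Z4 <- Z6 -> Z2 -> Z8
  P3: Z9 <- Z3 -> Z10 -> Z4 <- Z2 -> Z8
  P4: Z9 <- Z3 -> Z8
Condition 1 (no descendant of Z9 in the set): holds — descendants of Z9 are {Z10, Z2, Z4, Z8}; none are in {Z3}.
Condition 2 (every backdoor path blocked by {Z3}):
  P1: blocked at fork node Z3 ∈ conditioning set.
  P2: blocked at fork node Z3 ∈ conditioning set.
  P3: blocked at fork node Z3 ∈ conditioning set.
  P4: blocked at fork node Z3 ∈ conditioning set.
{Z3} satisfies the backdoor criterion.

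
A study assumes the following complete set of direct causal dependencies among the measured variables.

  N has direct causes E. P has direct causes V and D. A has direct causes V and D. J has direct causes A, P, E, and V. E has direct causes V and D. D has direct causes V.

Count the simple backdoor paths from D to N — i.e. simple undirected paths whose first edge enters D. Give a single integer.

4

A backdoor path from D to N is any simple undirected path whose first edge points into D (i.e. leaves D via a parent).
Parents of D: {V}.
Enumerating:
  P1: D <- V -> P -> J <- E -> N
  P2: D <- V -> E -> N
  P3: D <- V -> A -> J <- E -> N
  P4: D <- V -> J <- E -> N
That exhausts the simple backdoor paths. Count: 4.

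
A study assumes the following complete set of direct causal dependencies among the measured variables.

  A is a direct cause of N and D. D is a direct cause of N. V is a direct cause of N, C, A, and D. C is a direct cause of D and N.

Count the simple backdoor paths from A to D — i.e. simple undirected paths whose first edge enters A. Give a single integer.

A backdoor path from A to D is any simple undirected path whose first edge points into A (i.e. leaves A via a parent).
Parents of A: {V}.
Enumerating:
  P1: A <- V -> C -> D
  P2: A <- V -> C -> N <- D
  P3: A <- V -> D
  P4: A <- V -> N <- C -> D
  P5: A <- V -> N <- D
That exhausts the simple backdoor paths. Count: 5.

5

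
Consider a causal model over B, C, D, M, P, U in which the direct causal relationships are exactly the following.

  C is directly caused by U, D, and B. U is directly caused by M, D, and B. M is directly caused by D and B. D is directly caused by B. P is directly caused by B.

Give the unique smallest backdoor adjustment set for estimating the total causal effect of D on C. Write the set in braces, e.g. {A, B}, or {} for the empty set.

Variables eligible for adjustment (non-descendants of D, excluding D and C): {B, P}.
Backdoor paths from D to C:
  P1: D <- B -> M -> U -> C
  P2: D <- B -> U -> C
  P3: D <- B -> C
The empty set is not sufficient: P1 (D <- B -> M -> U -> C) has no collider blocking it and no conditioned non-collider, so it is open.
Try {B}:
  P1: blocked at fork node B ∈ conditioning set.
  P2: blocked at fork node B ∈ conditioning set.
  P3: blocked at fork node B ∈ conditioning set.
{B} contains no descendant of D and blocks every backdoor path.
No other singleton works — e.g. {P} leaves P1 open — so {B} is the unique smallest valid adjustment set.

{B}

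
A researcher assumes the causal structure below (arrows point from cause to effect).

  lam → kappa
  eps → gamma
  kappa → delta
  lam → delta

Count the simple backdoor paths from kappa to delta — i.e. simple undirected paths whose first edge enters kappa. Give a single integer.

1

A backdoor path from kappa to delta is any simple undirected path whose first edge points into kappa (i.e. leaves kappa via a parent).
Parents of kappa: {lam}.
Enumerating:
  P1: kappa <- lam -> delta
That exhausts the simple backdoor paths. Count: 1.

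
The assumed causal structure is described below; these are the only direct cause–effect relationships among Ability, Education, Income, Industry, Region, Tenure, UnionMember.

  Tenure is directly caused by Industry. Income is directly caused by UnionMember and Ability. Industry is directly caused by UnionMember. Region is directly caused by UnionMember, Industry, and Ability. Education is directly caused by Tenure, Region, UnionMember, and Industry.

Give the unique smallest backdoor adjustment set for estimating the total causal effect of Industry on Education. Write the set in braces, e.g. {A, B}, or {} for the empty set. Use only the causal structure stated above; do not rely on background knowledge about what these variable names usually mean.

{UnionMember}

Variables eligible for adjustment (non-descendants of Industry, excluding Industry and Education): {Ability, Income, UnionMember}.
Backdoor paths from Industry to Education:
  P1: Industry <- UnionMember -> Income <- Ability -> Region -> Education
  P2: Industry <- UnionMember -> Region -> Education
  P3: Industry <- UnionMember -> Education
The empty set is not sufficient: P2 (Industry <- UnionMember -> Region -> Education) has no collider blocking it and no conditioned non-collider, so it is open.
Try {UnionMember}:
  P1: blocked at fork node UnionMember ∈ conditioning set.
  P2: blocked at fork node UnionMember ∈ conditioning set.
  P3: blocked at fork node UnionMember ∈ conditioning set.
{UnionMember} contains no descendant of Industry and blocks every backdoor path.
No other singleton works — e.g. {Ability} leaves P2 open — so {UnionMember} is the unique smallest valid adjustment set.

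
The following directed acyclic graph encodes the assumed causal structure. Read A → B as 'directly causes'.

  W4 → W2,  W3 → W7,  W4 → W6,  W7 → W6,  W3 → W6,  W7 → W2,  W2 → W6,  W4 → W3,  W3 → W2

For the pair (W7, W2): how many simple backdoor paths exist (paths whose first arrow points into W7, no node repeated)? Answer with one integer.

A backdoor path from W7 to W2 is any simple undirected path whose first edge points into W7 (i.e. leaves W7 via a parent).
Parents of W7: {W3}.
Enumerating:
  P1: W7 <- W3 <- W4 -> W2
  P2: W7 <- W3 <- W4 -> W6 <- W2
  P3: W7 <- W3 -> W2
  P4: W7 <- W3 -> W6 <- W4 -> W2
  P5: W7 <- W3 -> W6 <- W2
That exhausts the simple backdoor paths. Count: 5.

5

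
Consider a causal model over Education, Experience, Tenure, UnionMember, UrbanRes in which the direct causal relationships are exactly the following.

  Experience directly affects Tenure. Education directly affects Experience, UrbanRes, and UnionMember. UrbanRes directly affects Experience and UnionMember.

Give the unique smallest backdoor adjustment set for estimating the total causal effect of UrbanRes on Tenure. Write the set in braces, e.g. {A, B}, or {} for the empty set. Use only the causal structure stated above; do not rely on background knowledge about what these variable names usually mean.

{Education}

Variables eligible for adjustment (non-descendants of UrbanRes, excluding UrbanRes and Tenure): {Education}.
Backdoor paths from UrbanRes to Tenure:
  P1: UrbanRes <- Education -> Experience -> Tenure
The empty set is not sufficient: P1 (UrbanRes <- Education -> Experience -> Tenure) has no collider blocking it and no conditioned non-collider, so it is open.
Try {Education}:
  P1: blocked at fork node Education ∈ conditioning set.
{Education} contains no descendant of UrbanRes and blocks every backdoor path.
{Education} is the unique smallest valid adjustment set.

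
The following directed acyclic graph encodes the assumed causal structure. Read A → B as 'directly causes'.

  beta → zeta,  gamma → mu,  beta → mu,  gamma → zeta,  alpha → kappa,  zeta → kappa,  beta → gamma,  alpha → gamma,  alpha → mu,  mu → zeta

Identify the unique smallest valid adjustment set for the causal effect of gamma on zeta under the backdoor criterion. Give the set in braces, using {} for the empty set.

{alpha, beta}

Variables eligible for adjustment (non-descendants of gamma, excluding gamma and zeta): {alpha, beta}.
Backdoor paths from gamma to zeta:
  P1: gamma <- beta -> mu <- alpha -> kappa <- zeta
  P2: gamma <- beta -> mu -> zeta
  P3: gamma <- beta -> zeta
  P4: gamma <- alpha -> mu <- beta -> zeta
  P5: gamma <- alpha -> mu -> zeta
  P6: gamma <- alpha -> kappa <- zeta
The empty set is not sufficient: P2 (gamma <- beta -> mu -> zeta) has no collider blocking it and no conditioned non-collider, so it is open.
Try {alpha, beta}:
  P1: blocked at fork node beta ∈ conditioning set.
  P2: blocked at fork node beta ∈ conditioning set.
  P3: blocked at fork node beta ∈ conditioning set.
  P4: blocked at fork node alpha ∈ conditioning set.
  P5: blocked at fork node alpha ∈ conditioning set.
  P6: blocked at fork node alpha ∈ conditioning set.
{alpha, beta} contains no descendant of gamma and blocks every backdoor path.
Every element of {alpha, beta} is needed (dropping alpha leaves P5 open; dropping beta leaves P2 open), so no proper subset is valid.
Among all size-2 subsets of the eligible variables, only {alpha, beta} blocks every backdoor path, so it is the unique smallest valid adjustment set.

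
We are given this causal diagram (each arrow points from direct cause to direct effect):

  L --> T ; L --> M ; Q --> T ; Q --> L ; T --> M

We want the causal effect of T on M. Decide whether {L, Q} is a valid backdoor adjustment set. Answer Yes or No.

Backdoor paths from T to M (paths whose first edge points into T):
  P1: T <- Q -> L -> M
  P2: T <- L -> M
Condition 1 (no descendant of T in the set): holds — descendants of T are {M}; none are in {L, Q}.
Condition 2 (every backdoor path blocked by {L, Q}):
  P1: blocked at fork node Q ∈ conditioning set.
  P2: blocked at fork node L ∈ conditioning set.
{L, Q} satisfies the backdoor criterion.

Yes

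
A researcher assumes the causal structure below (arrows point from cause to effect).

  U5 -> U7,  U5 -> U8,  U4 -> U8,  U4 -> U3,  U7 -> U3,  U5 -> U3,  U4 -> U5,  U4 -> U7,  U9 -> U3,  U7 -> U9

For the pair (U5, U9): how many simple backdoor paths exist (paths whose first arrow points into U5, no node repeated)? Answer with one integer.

4

A backdoor path from U5 to U9 is any simple undirected path whose first edge points into U5 (i.e. leaves U5 via a parent).
Parents of U5: {U4}.
Enumerating:
  P1: U5 <- U4 -> U7 -> U9
  P2: U5 <- U4 -> U7 -> U3 <- U9
  P3: U5 <- U4 -> U3 <- U7 -> U9
  P4: U5 <- U4 -> U3 <- U9
That exhausts the simple backdoor paths. Count: 4.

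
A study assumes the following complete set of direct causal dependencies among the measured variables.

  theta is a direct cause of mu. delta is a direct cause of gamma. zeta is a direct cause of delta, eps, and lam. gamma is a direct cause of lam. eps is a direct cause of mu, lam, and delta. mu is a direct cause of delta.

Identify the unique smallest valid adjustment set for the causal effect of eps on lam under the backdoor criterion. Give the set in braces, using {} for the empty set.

{zeta}

Variables eligible for adjustment (non-descendants of eps, excluding eps and lam): {theta, zeta}.
Backdoor paths from eps to lam:
  P1: eps <- zeta -> delta -> gamma -> lam
  P2: eps <- zeta -> lam
The empty set is not sufficient: P1 (eps <- zeta -> delta -> gamma -> lam) has no collider blocking it and no conditioned non-collider, so it is open.
Try {zeta}:
  P1: blocked at fork node zeta ∈ conditioning set.
  P2: blocked at fork node zeta ∈ conditioning set.
{zeta} contains no descendant of eps and blocks every backdoor path.
No other singleton works — e.g. {theta} leaves P1 open — so {zeta} is the unique smallest valid adjustment set.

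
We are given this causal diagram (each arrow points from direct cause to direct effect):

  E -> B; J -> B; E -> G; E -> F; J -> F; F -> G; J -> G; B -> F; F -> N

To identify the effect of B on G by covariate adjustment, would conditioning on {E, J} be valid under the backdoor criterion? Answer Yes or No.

Backdoor paths from B to G (paths whose first edge points into B):
  P1: B <- E -> F <- J -> G
  P2: B <- E -> F -> G
  P3: B <- E -> G
  P4: B <- J -> F <- E -> G
  P5: B <- J -> F -> G
  P6: B <- J -> G
Condition 1 (no descendant of B in the set): holds — descendants of B are {F, G, N}; none are in {E, J}.
Condition 2 (every backdoor path blocked by {E, J}):
  P1: blocked at fork node E ∈ conditioning set.
  P2: blocked at fork node E ∈ conditioning set.
  P3: blocked at fork node E ∈ conditioning set.
  P4: blocked at fork node J ∈ conditioning set.
  P5: blocked at fork node J ∈ conditioning set.
  P6: blocked at fork node J ∈ conditioning set.
{E, J} satisfies the backdoor criterion.

Yes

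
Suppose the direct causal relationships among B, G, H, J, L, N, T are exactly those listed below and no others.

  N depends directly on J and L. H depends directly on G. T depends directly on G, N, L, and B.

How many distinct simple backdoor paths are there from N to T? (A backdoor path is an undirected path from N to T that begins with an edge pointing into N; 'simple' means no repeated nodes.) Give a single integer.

1

A backdoor path from N to T is any simple undirected path whose first edge points into N (i.e. leaves N via a parent).
Parents of N: {J, L}.
Enumerating:
  P1: N <- L -> T
That exhausts the simple backdoor paths. Count: 1.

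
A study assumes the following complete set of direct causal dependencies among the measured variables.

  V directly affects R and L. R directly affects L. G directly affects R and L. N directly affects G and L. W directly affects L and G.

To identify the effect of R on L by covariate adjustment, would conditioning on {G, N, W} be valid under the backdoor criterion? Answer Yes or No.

Backdoor paths from R to L (paths whose first edge points into R):
  P1: R <- V -> L
  P2: R <- G <- N -> L
  P3: R <- G <- W -> L
  P4: R <- G -> L
Condition 1 (no descendant of R in the set): holds — descendants of R are {L}; none are in {G, N, W}.
Condition 2 (every backdoor path blocked by {G, N, W}):
  P1: open — no interior node is in the conditioning set.
  P2: blocked at chain node G ∈ conditioning set.
  P3: blocked at chain node G ∈ conditioning set.
  P4: blocked at fork node G ∈ conditioning set.
{G, N, W} does not satisfy the backdoor criterion.

No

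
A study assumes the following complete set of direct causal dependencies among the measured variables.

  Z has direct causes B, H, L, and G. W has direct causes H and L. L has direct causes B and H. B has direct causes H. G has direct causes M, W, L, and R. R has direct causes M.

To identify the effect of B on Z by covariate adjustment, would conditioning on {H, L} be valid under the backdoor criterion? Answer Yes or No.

No

Backdoor paths from B to Z (paths whose first edge points into B):
  P1: B <- H -> L -> W -> G -> Z
  P2: B <- H -> L -> G -> Z
  P3: B <- H -> L -> Z
  P4: B <- H -> W <- L -> G -> Z
  P5: B <- H -> W <- L -> Z
  P6: B <- H -> W -> G <- L -> Z
  P7: B <- H -> W -> G -> Z
  P8: B <- H -> Z
Condition 1 (no descendant of B in the set): FAILS — L is a descendant of B.
Condition 2 (every backdoor path blocked by {H, L}):
  P1: blocked at fork node H ∈ conditioning set.
  P2: blocked at fork node H ∈ conditioning set.
  P3: blocked at fork node H ∈ conditioning set.
  P4: blocked at fork node H ∈ conditioning set.
  P5: blocked at fork node H ∈ conditioning set.
  P6: blocked at fork node H ∈ conditioning set.
  P7: blocked at fork node H ∈ conditioning set.
  P8: blocked at fork node H ∈ conditioning set.
{H, L} does not satisfy the backdoor criterion.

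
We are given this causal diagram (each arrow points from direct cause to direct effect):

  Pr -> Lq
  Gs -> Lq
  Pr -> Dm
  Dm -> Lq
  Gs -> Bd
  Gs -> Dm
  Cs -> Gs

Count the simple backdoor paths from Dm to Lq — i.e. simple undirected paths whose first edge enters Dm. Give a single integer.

2

A backdoor path from Dm to Lq is any simple undirected path whose first edge points into Dm (i.e. leaves Dm via a parent).
Parents of Dm: {Gs, Pr}.
Enumerating:
  P1: Dm <- Gs -> Lq
  P2: Dm <- Pr -> Lq
That exhausts the simple backdoor paths. Count: 2.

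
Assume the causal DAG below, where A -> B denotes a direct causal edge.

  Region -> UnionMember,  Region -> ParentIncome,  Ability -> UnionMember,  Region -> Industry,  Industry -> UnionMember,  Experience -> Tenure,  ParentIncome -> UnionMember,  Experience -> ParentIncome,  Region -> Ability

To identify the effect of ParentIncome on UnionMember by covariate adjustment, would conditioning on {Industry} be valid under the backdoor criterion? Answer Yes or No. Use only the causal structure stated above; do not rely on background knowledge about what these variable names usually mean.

Backdoor paths from ParentIncome to UnionMember (paths whose first edge points into ParentIncome):
  P1: ParentIncome <- Region -> Industry -> UnionMember
  P2: ParentIncome <- Region -> Ability -> UnionMember
  P3: ParentIncome <- Region -> UnionMember
Condition 1 (no descendant of ParentIncome in the set): holds — descendants of ParentIncome are {UnionMember}; none are in {Industry}.
Condition 2 (every backdoor path blocked by {Industry}):
  P1: blocked at chain node Industry ∈ conditioning set.
  P2: open — no interior node is in the conditioning set.
  P3: open — no interior node is in the conditioning set.
{Industry} does not satisfy the backdoor criterion.

No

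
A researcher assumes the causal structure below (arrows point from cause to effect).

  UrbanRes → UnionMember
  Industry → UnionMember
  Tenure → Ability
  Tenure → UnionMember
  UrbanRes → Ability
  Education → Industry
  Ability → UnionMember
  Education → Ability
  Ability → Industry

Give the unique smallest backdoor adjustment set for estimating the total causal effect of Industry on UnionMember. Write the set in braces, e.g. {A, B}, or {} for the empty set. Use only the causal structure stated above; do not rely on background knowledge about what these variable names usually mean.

{Ability, Education}

Variables eligible for adjustment (non-descendants of Industry, excluding Industry and UnionMember): {Ability, Education, Tenure, UrbanRes}.
Backdoor paths from Industry to UnionMember:
  P1: Industry <- Education -> Ability <- Tenure -> UnionMember
  P2: Industry <- Education -> Ability <- UrbanRes -> UnionMember
  P3: Industry <- Education -> Ability -> UnionMember
  P4: Industry <- Ability <- Tenure -> UnionMember
  P5: Industry <- Ability <- UrbanRes -> UnionMember
  P6: Industry <- Ability -> UnionMember
The empty set is not sufficient: P3 (Industry <- Education -> Ability -> UnionMember) has no collider blocking it and no conditioned non-collider, so it is open.
Try {Ability, Education}:
  P1: blocked at fork node Education ∈ conditioning set.
  P2: blocked at fork node Education ∈ conditioning set.
  P3: blocked at fork node Education ∈ conditioning set.
  P4: blocked at chain node Ability ∈ conditioning set.
  P5: blocked at chain node Ability ∈ conditioning set.
  P6: blocked at fork node Ability ∈ conditioning set.
{Ability, Education} contains no descendant of Industry and blocks every backdoor path.
Every element of {Ability, Education} is needed (dropping Ability leaves P4 open; dropping Education leaves P1 open), so no proper subset is valid.
Among all size-2 subsets of the eligible variables, only {Ability, Education} blocks every backdoor path, so it is the unique smallest valid adjustment set.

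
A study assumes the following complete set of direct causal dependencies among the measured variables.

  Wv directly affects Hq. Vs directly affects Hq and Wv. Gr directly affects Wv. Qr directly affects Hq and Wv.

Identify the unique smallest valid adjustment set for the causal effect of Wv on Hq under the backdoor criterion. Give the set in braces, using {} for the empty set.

Variables eligible for adjustment (non-descendants of Wv, excluding Wv and Hq): {Gr, Qr, Vs}.
Backdoor paths from Wv to Hq:
  P1: Wv <- Qr -> Hq
  P2: Wv <- Vs -> Hq
The empty set is not sufficient: P1 (Wv <- Qr -> Hq) has no collider blocking it and no conditioned non-collider, so it is open.
Try {Qr, Vs}:
  P1: blocked at fork node Qr ∈ conditioning set.
  P2: blocked at fork node Vs ∈ conditioning set.
{Qr, Vs} contains no descendant of Wv and blocks every backdoor path.
Every element of {Qr, Vs} is needed (dropping Qr leaves P1 open; dropping Vs leaves P2 open), so no proper subset is valid.
Among all size-2 subsets of the eligible variables, only {Qr, Vs} blocks every backdoor path, so it is the unique smallest valid adjustment set.

{Qr, Vs}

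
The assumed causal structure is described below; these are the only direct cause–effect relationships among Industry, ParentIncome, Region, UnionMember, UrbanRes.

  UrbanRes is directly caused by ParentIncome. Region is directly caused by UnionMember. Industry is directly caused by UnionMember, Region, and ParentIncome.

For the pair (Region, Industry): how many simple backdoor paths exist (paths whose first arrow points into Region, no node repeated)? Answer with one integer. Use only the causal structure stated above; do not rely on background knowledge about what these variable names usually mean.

A backdoor path from Region to Industry is any simple undirected path whose first edge points into Region (i.e. leaves Region via a parent).
Parents of Region: {UnionMember}.
Enumerating:
  P1: Region <- UnionMember -> Industry
That exhausts the simple backdoor paths. Count: 1.

1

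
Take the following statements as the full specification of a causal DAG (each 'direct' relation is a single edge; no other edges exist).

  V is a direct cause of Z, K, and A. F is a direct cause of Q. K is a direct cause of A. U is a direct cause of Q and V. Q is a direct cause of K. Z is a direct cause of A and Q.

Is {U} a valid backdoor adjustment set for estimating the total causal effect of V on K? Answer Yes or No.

Backdoor paths from V to K (paths whose first edge points into V):
  P1: V <- U -> Q <- Z -> A <- K
  P2: V <- U -> Q -> K
Condition 1 (no descendant of V in the set): holds — descendants of V are {A, K, Q, Z}; none are in {U}.
Condition 2 (every backdoor path blocked by {U}):
  P1: blocked at fork node U ∈ conditioning set.
  P2: blocked at fork node U ∈ conditioning set.
{U} satisfies the backdoor criterion.

Yes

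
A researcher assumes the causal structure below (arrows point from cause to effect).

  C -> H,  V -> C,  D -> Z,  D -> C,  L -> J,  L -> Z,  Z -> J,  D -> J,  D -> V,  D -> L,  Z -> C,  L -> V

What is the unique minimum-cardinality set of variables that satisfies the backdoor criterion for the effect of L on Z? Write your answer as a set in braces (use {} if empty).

Variables eligible for adjustment (non-descendants of L, excluding L and Z): {D}.
Backdoor paths from L to Z:
  P1: L <- D -> V -> C <- Z
  P2: L <- D -> Z
  P3: L <- D -> C <- Z
  P4: L <- D -> J <- Z
The empty set is not sufficient: P2 (L <- D -> Z) has no collider blocking it and no conditioned non-collider, so it is open.
Try {D}:
  P1: blocked at fork node D ∈ conditioning set.
  P2: blocked at fork node D ∈ conditioning set.
  P3: blocked at fork node D ∈ conditioning set.
  P4: blocked at fork node D ∈ conditioning set.
{D} contains no descendant of L and blocks every backdoor path.
{D} is the unique smallest valid adjustment set.

{D}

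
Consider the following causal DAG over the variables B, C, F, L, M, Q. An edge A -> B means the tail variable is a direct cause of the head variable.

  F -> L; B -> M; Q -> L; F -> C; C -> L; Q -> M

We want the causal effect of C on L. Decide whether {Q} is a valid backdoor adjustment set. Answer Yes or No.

No

Backdoor paths from C to L (paths whose first edge points into C):
  P1: C <- F -> L
Condition 1 (no descendant of C in the set): holds — descendants of C are {L}; none are in {Q}.
Condition 2 (every backdoor path blocked by {Q}):
  P1: open — no interior node is in the conditioning set.
{Q} does not satisfy the backdoor criterion.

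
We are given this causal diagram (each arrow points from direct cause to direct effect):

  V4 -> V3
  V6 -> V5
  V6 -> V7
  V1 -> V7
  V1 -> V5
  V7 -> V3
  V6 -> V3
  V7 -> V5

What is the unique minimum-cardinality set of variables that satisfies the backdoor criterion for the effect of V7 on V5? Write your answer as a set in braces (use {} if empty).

Variables eligible for adjustment (non-descendants of V7, excluding V7 and V5): {V1, V4, V6}.
Backdoor paths from V7 to V5:
  P1: V7 <- V1 -> V5
  P2: V7 <- V6 -> V5
The empty set is not sufficient: P1 (V7 <- V1 -> V5) has no collider blocking it and no conditioned non-collider, so it is open.
Try {V1, V6}:
  P1: blocked at fork node V1 ∈ conditioning set.
  P2: blocked at fork node V6 ∈ conditioning set.
{V1, V6} contains no descendant of V7 and blocks every backdoor path.
Every element of {V1, V6} is needed (dropping V1 leaves P1 open; dropping V6 leaves P2 open), so no proper subset is valid.
Among all size-2 subsets of the eligible variables, only {V1, V6} blocks every backdoor path, so it is the unique smallest valid adjustment set.

{V1, V6}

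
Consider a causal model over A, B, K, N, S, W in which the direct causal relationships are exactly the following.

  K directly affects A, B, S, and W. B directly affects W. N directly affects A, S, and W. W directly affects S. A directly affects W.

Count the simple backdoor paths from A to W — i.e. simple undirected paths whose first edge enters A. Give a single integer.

8

A backdoor path from A to W is any simple undirected path whose first edge points into A (i.e. leaves A via a parent).
Parents of A: {K, N}.
Enumerating:
  P1: A <- N -> W
  P2: A <- N -> S <- K -> B -> W
  P3: A <- N -> S <- K -> W
  P4: A <- N -> S <- W
  P5: A <- K -> B -> W
  P6: A <- K -> W
  P7: A <- K -> S <- N -> W
  P8: A <- K -> S <- W
That exhausts the simple backdoor paths. Count: 8.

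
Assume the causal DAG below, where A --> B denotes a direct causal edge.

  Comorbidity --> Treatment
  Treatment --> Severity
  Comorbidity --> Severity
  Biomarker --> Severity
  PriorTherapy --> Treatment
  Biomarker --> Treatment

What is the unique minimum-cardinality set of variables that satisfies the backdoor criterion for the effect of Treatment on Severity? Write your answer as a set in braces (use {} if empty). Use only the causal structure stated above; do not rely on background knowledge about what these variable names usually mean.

Variables eligible for adjustment (non-descendants of Treatment, excluding Treatment and Severity): {Biomarker, Comorbidity, PriorTherapy}.
Backdoor paths from Treatment to Severity:
  P1: Treatment <- Comorbidity -> Severity
  P2: Treatment <- Biomarker -> Severity
The empty set is not sufficient: P1 (Treatment <- Comorbidity -> Severity) has no collider blocking it and no conditioned non-collider, so it is open.
Try {Biomarker, Comorbidity}:
  P1: blocked at fork node Comorbidity ∈ conditioning set.
  P2: blocked at fork node Biomarker ∈ conditioning set.
{Biomarker, Comorbidity} contains no descendant of Treatment and blocks every backdoor path.
Every element of {Biomarker, Comorbidity} is needed (dropping Biomarker leaves P2 open; dropping Comorbidity leaves P1 open), so no proper subset is valid.
Among all size-2 subsets of the eligible variables, only {Biomarker, Comorbidity} blocks every backdoor path, so it is the unique smallest valid adjustment set.

{Biomarker, Comorbidity}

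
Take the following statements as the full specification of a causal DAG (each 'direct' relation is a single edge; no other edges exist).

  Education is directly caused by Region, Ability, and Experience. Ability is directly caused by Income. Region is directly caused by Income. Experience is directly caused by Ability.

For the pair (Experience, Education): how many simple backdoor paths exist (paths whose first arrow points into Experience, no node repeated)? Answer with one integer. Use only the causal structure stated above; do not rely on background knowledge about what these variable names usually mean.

A backdoor path from Experience to Education is any simple undirected path whose first edge points into Experience (i.e. leaves Experience via a parent).
Parents of Experience: {Ability}.
Enumerating:
  P1: Experience <- Ability <- Income -> Region -> Education
  P2: Experience <- Ability -> Education
That exhausts the simple backdoor paths. Count: 2.

2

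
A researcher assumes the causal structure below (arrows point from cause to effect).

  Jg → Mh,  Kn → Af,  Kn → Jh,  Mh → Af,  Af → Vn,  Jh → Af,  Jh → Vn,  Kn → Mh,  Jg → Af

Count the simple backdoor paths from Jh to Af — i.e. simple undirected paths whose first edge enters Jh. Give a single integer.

A backdoor path from Jh to Af is any simple undirected path whose first edge points into Jh (i.e. leaves Jh via a parent).
Parents of Jh: {Kn}.
Enumerating:
  P1: Jh <- Kn -> Mh <- Jg -> Af
  P2: Jh <- Kn -> Mh -> Af
  P3: Jh <- Kn -> Af
That exhausts the simple backdoor paths. Count: 3.

3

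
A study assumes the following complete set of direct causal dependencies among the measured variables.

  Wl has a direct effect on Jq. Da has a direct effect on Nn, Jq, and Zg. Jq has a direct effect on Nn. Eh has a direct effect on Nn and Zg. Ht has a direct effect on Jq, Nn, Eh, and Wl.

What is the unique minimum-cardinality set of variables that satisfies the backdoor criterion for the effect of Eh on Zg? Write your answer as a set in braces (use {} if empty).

{}

Variables eligible for adjustment (non-descendants of Eh, excluding Eh and Zg): {Da, Ht, Jq, Wl}.
Backdoor paths from Eh to Zg:
  P1: Eh <- Ht -> Wl -> Jq <- Da -> Zg
  P2: Eh <- Ht -> Wl -> Jq -> Nn <- Da -> Zg
  P3: Eh <- Ht -> Jq <- Da -> Zg
  P4: Eh <- Ht -> Jq -> Nn <- Da -> Zg
  P5: Eh <- Ht -> Nn <- Da -> Zg
  P6: Eh <- Ht -> Nn <- Jq <- Da -> Zg
Each backdoor path contains an unconditioned collider, so every path is already blocked with the empty conditioning set:
  P1: blocked at collider Jq (neither it nor any descendant is in the conditioning set).
  P2: blocked at collider Nn (neither it nor any descendant is in the conditioning set).
  P3: blocked at collider Jq (neither it nor any descendant is in the conditioning set).
  P4: blocked at collider Nn (neither it nor any descendant is in the conditioning set).
  P5: blocked at collider Nn (neither it nor any descendant is in the conditioning set).
  P6: blocked at collider Nn (neither it nor any descendant is in the conditioning set).
The empty set is therefore the unique smallest valid set.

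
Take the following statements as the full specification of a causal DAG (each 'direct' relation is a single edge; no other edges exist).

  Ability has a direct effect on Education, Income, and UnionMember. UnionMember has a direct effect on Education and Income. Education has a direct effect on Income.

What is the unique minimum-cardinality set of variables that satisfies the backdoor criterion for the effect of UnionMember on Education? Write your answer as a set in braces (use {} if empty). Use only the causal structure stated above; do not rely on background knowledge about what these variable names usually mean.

Variables eligible for adjustment (non-descendants of UnionMember, excluding UnionMember and Education): {Ability}.
Backdoor paths from UnionMember to Education:
  P1: UnionMember <- Ability -> Education
  P2: UnionMember <- Ability -> Income <- Education
The empty set is not sufficient: P1 (UnionMember <- Ability -> Education) has no collider blocking it and no conditioned non-collider, so it is open.
Try {Ability}:
  P1: blocked at fork node Ability ∈ conditioning set.
  P2: blocked at fork node Ability ∈ conditioning set.
{Ability} contains no descendant of UnionMember and blocks every backdoor path.
{Ability} is the unique smallest valid adjustment set.

{Ability}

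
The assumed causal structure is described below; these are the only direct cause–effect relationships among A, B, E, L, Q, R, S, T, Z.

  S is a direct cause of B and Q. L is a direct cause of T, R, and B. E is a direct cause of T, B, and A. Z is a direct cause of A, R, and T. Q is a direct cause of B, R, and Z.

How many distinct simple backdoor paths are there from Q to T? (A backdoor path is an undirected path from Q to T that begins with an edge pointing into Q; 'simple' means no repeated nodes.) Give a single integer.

6

A backdoor path from Q to T is any simple undirected path whose first edge points into Q (i.e. leaves Q via a parent).
Parents of Q: {S}.
Enumerating:
  P1: Q <- S -> B <- E -> A <- Z -> T
  P2: Q <- S -> B <- E -> A <- Z -> R <- L -> T
  P3: Q <- S -> B <- E -> T
  P4: Q <- S -> B <- L -> T
  P5: Q <- S -> B <- L -> R <- Z -> A <- E -> T
  P6: Q <- S -> B <- L -> R <- Z -> T
That exhausts the simple backdoor paths. Count: 6.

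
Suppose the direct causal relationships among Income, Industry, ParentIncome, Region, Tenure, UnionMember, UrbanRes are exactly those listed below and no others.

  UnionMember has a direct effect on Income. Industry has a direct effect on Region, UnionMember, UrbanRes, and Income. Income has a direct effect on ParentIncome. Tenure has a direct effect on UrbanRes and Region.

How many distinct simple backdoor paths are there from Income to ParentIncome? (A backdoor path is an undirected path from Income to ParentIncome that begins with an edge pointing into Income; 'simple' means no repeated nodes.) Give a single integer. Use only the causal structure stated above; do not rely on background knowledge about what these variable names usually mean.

A backdoor path from Income to ParentIncome is any simple undirected path whose first edge points into Income (i.e. leaves Income via a parent).
Parents of Income: {Industry, UnionMember}.
No simple path from any parent of Income reaches ParentIncome without revisiting Income, so there are no backdoor paths.

0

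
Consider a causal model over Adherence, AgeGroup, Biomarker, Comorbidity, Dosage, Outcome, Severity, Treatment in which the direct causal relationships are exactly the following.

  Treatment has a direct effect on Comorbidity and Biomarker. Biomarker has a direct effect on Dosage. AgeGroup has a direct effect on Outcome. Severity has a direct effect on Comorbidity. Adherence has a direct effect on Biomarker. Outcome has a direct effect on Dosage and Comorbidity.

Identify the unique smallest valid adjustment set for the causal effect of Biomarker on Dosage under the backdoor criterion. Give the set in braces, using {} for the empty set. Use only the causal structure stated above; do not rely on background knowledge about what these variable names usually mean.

Variables eligible for adjustment (non-descendants of Biomarker, excluding Biomarker and Dosage): {Adherence, AgeGroup, Comorbidity, Outcome, Severity, Treatment}.
Backdoor paths from Biomarker to Dosage:
  P1: Biomarker <- Treatment -> Comorbidity <- Outcome -> Dosage
Each backdoor path contains an unconditioned collider, so every path is already blocked with the empty conditioning set:
  P1: blocked at collider Comorbidity (neither it nor any descendant is in the conditioning set).
The empty set is therefore the unique smallest valid set.

{}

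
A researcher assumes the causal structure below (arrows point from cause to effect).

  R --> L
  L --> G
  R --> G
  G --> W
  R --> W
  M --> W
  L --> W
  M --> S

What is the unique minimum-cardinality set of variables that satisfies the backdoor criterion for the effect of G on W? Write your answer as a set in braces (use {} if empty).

Variables eligible for adjustment (non-descendants of G, excluding G and W): {L, M, R, S}.
Backdoor paths from G to W:
  P1: G <- R -> L -> W
  P2: G <- R -> W
  P3: G <- L <- R -> W
  P4: G <- L -> W
The empty set is not sufficient: P1 (G <- R -> L -> W) has no collider blocking it and no conditioned non-collider, so it is open.
Try {L, R}:
  P1: blocked at fork node R ∈ conditioning set.
  P2: blocked at fork node R ∈ conditioning set.
  P3: blocked at chain node L ∈ conditioning set.
  P4: blocked at fork node L ∈ conditioning set.
{L, R} contains no descendant of G and blocks every backdoor path.
Every element of {L, R} is needed (dropping L leaves P4 open; dropping R leaves P2 open), so no proper subset is valid.
Among all size-2 subsets of the eligible variables, only {L, R} blocks every backdoor path, so it is the unique smallest valid adjustment set.

{L, R}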